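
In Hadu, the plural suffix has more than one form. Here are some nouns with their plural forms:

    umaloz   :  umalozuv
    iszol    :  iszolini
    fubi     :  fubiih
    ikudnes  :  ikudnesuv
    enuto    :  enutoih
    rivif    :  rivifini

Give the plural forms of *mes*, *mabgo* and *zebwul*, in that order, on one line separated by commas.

Looking at the final sound of each stem: -uv when the stem ends in a sibilant (*umaloz*, *ikudnes*); -ini when the stem ends in a non-sibilant consonant (*iszol*, *rivif*); -ih when the stem ends in a vowel (*fubi*, *enuto*).
*mes*: final sound = /s/, a sibilant → -uv → *mesuv*.
The final sound of *mabgo* is /o/, which is a vowel, so the suffix is -ih, giving *mabgoih*.
*zebwul*: final sound = /l/, a non-sibilant consonant → -ini → *zebwulini*.

mesuv, mabgoih, zebwulini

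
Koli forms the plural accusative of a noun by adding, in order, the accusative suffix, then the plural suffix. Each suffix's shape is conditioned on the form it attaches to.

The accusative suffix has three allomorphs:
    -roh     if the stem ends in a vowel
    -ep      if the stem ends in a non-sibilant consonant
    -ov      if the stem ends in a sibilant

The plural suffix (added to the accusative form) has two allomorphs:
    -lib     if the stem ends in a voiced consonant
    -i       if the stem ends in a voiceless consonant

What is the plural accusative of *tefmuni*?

The final sound of *tefmuni* is /i/, which is a vowel, so the accusative suffix is -roh, giving *tefmuniroh*.
Since the final consonant of the accusative form *tefmuniroh* is /h/ (voiceless), it takes -i, giving *tefmunirohi*.

tefmunirohi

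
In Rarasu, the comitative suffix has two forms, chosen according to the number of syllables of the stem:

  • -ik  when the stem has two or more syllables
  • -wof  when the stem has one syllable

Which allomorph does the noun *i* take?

-wof

*i* (one syllable) → -wof.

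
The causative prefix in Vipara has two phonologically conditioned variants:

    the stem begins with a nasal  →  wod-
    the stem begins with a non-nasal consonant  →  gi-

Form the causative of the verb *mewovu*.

wodmewovu

*mewovu*: first consonant = /m/, a nasal → wod- → *wodmewovu*.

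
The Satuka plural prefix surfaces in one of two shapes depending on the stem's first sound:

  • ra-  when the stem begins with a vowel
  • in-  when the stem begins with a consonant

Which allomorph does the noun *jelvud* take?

in-

*jelvud* — first sound /j/ (a consonant) → in-.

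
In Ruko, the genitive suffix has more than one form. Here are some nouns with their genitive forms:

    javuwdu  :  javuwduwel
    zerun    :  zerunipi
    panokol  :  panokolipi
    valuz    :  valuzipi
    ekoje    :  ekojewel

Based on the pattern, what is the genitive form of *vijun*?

vijunipi

The pattern is consonant vs. vowel: -ipi when the stem ends in a consonant (*zerun*, *panokol*, *valuz*); -wel when the stem ends in a vowel (*javuwdu*, *ekoje*).
The final sound of *vijun* is /n/, which is a consonant, so the suffix is -ipi, giving *vijunipi*.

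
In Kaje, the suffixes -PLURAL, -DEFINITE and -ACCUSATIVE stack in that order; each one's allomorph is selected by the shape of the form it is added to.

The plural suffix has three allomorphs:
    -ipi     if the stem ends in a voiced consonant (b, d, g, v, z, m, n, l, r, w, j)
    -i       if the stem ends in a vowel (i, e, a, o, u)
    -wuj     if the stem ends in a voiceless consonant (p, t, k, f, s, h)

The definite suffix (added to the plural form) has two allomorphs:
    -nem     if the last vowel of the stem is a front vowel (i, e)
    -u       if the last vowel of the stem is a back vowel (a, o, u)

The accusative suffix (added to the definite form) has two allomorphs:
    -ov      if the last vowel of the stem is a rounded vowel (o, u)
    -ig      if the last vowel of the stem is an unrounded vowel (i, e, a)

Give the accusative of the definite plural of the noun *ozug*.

Since the final sound of *ozug* is /g/ (a voiced consonant), it takes -ipi, giving *ozugipi*.
Since the last vowel of the plural form *ozugipi* is /i/ (a front vowel), it takes -nem, giving *ozugipinem*.
The definite form *ozugipinem*: last vowel = /e/, an unrounded vowel → -ig → *ozugipinemig*.

ozugipinemig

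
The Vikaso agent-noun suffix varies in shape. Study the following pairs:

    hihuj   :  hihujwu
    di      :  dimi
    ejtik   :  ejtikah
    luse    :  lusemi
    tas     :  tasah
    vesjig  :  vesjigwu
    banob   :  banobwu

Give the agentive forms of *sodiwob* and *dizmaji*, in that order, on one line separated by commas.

sodiwobwu, dizmajimi

The pattern is voicing of the final sound: -ah when the stem ends in a voiceless consonant (*ejtik*, *tas*); -wu when the stem ends in a voiced consonant (*hihuj*, *vesjig*, *banob*); -mi when the stem ends in a vowel (*di*, *luse*).
Since the final sound of *sodiwob* is /b/ (a voiced consonant), it takes -wu, giving *sodiwobwu*.
Since the final sound of *dizmaji* is /i/ (a vowel), it takes -mi, giving *dizmajimi*.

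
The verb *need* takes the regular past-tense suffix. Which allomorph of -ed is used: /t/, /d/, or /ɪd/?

The stem *need* ends in /t/ or /d/.
The -ed suffix is realized as /ɪd/ after /t, d/; as /t/ after other voiceless consonants; and as /d/ after other voiced sounds.
So -ed on *need* is pronounced /ɪd/.

/ɪd/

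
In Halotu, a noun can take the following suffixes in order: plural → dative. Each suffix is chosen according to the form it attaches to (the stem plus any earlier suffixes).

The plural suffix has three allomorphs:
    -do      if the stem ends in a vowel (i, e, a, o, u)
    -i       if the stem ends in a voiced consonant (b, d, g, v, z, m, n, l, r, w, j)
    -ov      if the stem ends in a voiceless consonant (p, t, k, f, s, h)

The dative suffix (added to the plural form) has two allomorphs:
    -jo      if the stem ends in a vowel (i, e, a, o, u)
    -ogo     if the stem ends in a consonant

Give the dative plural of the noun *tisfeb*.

tisfebijo

*tisfeb* — final sound /b/ (a voiced consonant) → -i → *tisfebi*.
The final sound of the plural form *tisfebi* is /i/, which is a vowel, so the dative suffix is -jo, giving *tisfebijo*.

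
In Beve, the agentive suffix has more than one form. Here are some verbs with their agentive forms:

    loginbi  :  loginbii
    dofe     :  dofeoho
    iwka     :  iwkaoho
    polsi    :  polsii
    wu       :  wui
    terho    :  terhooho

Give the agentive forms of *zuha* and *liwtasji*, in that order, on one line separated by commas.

Looking at the last vowel of each stem: -i when the last vowel of the stem is a high vowel (*loginbi*, *polsi*, *wu*); -oho when the last vowel of the stem is a non-high vowel (*dofe*, *iwka*, *terho*).
The last vowel of *zuha* is /a/, which is a non-high vowel, so the suffix is -oho, giving *zuhaoho*.
The last vowel of *liwtasji* is /i/, which is a high vowel, so the suffix is -i, giving *liwtasjii*.

zuhaoho, liwtasjii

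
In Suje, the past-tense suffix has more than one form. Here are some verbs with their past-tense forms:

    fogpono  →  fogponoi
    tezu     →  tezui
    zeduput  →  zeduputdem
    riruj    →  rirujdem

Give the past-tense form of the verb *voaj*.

voajdem

The pattern is consonant vs. vowel: -dem when the stem ends in a consonant (*zeduput*, *riruj*); -i when the stem ends in a vowel (*fogpono*, *tezu*).
*voaj* — final sound /j/ (a consonant) → -dem → *voajdem*.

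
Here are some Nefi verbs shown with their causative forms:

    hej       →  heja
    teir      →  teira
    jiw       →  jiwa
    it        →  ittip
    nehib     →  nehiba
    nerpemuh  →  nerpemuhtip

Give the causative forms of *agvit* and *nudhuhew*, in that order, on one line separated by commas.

agvittip, nudhuhewa

The suffix is conditioned by the final consonant: -tip when the stem ends in a voiceless consonant (*it*, *nerpemuh*); -a when the stem ends in a voiced consonant (*hej*, *teir*, *jiw*, *nehib*).
Since the final consonant of *agvit* is /t/ (voiceless), it takes -tip, giving *agvittip*.
The final consonant of *nudhuhew* is /w/, which is voiced, so the suffix is -a, giving *nudhuhewa*.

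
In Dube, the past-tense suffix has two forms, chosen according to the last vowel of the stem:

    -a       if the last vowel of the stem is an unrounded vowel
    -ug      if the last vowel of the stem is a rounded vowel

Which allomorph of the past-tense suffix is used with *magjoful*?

-ug

*magjoful* — last vowel /u/ (a rounded vowel) → -ug.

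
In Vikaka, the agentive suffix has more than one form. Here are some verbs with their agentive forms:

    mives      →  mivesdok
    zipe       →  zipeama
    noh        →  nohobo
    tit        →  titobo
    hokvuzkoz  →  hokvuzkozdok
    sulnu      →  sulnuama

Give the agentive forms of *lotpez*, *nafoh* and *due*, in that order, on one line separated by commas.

lotpezdok, nafohobo, dueama

Looking at the final sound of each stem: -dok when the stem ends in a sibilant (*mives*, *hokvuzkoz*); -obo when the stem ends in a non-sibilant consonant (*noh*, *tit*); -ama when the stem ends in a vowel (*zipe*, *sulnu*).
*lotpez* — final sound /z/ (a sibilant) → -dok → *lotpezdok*.
The final sound of *nafoh* is /h/, which is a non-sibilant consonant, so the suffix is -obo, giving *nafohobo*.
The final sound of *due* is /e/, which is a vowel, so the suffix is -ama, giving *dueama*.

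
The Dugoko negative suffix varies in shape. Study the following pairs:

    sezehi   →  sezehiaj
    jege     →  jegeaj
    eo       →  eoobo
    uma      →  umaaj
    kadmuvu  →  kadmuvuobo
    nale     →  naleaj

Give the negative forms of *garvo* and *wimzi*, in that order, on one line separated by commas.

Looking at the last vowel of each stem: -obo when the last vowel of the stem is a rounded vowel (*eo*, *kadmuvu*); -aj when the last vowel of the stem is an unrounded vowel (*sezehi*, *jege*, *uma*, *nale*).
Since the last vowel of *garvo* is /o/ (a rounded vowel), it takes -obo, giving *garvoobo*.
The last vowel of *wimzi* is /i/, which is an unrounded vowel, so the suffix is -aj, giving *wimziaj*.

garvoobo, wimziaj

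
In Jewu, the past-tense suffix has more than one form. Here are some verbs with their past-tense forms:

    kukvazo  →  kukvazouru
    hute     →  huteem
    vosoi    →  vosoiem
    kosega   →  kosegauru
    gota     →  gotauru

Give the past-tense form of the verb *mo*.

mouru

Looking at the last vowel of each stem: -em when the last vowel of the stem is a front vowel (*hute*, *vosoi*); -uru when the last vowel of the stem is a back vowel (*kukvazo*, *kosega*, *gota*).
*mo*: last vowel = /o/, a back vowel → -uru → *mouru*.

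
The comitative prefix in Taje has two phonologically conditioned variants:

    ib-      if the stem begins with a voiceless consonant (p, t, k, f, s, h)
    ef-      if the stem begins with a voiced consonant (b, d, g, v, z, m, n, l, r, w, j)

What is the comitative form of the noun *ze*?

*ze*: first consonant = /z/, voiced → ef- → *efze*.

efze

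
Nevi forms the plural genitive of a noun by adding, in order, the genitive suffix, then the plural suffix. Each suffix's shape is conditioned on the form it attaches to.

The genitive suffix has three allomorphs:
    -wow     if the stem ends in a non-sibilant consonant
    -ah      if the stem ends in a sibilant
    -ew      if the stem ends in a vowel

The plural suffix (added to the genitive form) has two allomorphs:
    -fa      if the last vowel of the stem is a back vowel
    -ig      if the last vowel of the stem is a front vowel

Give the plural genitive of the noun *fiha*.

fihaewig

*fiha* — final sound /a/ (a vowel) → -ew → *fihaew*.
Since the last vowel of the genitive form *fihaew* is /e/ (a front vowel), it takes -ig, giving *fihaewig*.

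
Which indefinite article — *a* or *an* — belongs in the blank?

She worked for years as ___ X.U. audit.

an

The indefinite article is chosen by the initial *sound* of the following word, not its spelling.
The initialism *X.U.* is read letter by letter; the first letter, X, is pronounced /ɛks/, which begins with a vowel sound.
So the article is *an*: She worked for years as an X.U. audit.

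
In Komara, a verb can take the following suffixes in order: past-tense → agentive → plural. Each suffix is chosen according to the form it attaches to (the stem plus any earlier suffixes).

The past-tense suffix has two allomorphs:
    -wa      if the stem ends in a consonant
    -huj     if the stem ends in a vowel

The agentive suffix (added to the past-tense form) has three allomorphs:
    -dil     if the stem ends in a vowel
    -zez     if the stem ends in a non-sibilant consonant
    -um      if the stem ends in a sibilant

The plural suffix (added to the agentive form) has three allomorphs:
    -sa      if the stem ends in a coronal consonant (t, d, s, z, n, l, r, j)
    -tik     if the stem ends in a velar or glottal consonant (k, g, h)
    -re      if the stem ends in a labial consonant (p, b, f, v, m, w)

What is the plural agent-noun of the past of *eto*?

*eto* — final sound /o/ (a vowel) → -huj → *etohuj*.
The past-tense form *etohuj*: final sound = /j/, a non-sibilant consonant → -zez → *etohujzez*.
The agentive form *etohujzez*: final consonant = /z/, coronal → -sa → *etohujzezsa*.

etohujzezsa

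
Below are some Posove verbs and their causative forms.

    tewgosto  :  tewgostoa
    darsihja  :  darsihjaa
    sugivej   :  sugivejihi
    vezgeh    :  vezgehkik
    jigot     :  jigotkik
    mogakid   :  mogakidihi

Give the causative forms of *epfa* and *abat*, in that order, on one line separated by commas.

The suffix is conditioned by the final sound: -kik when the stem ends in a voiceless consonant (*vezgeh*, *jigot*); -ihi when the stem ends in a voiced consonant (*sugivej*, *mogakid*); -a when the stem ends in a vowel (*tewgosto*, *darsihja*).
Since the final sound of *epfa* is /a/ (a vowel), it takes -a, giving *epfaa*.
*abat* — final sound /t/ (a voiceless consonant) → -kik → *abatkik*.

epfaa, abatkik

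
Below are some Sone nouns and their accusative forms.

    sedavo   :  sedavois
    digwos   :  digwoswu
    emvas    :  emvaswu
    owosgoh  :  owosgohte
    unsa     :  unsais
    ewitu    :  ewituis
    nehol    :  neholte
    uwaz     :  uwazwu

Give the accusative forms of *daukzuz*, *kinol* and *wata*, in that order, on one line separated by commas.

daukzuzwu, kinolte, watais

Looking at the final sound of each stem: -wu when the stem ends in a sibilant (*digwos*, *emvas*, *uwaz*); -te when the stem ends in a non-sibilant consonant (*owosgoh*, *nehol*); -is when the stem ends in a vowel (*sedavo*, *unsa*, *ewitu*).
*daukzuz* — final sound /z/ (a sibilant) → -wu → *daukzuzwu*.
The final sound of *kinol* is /l/, which is a non-sibilant consonant, so the suffix is -te, giving *kinolte*.
Since the final sound of *wata* is /a/ (a vowel), it takes -is, giving *watais*.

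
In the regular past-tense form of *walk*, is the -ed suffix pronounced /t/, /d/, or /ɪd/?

/t/

The stem *walk* ends in a voiceless consonant other than /t/.
The -ed suffix is realized as /ɪd/ after /t, d/; as /t/ after other voiceless consonants; and as /d/ after other voiced sounds.
So -ed on *walk* is pronounced /t/.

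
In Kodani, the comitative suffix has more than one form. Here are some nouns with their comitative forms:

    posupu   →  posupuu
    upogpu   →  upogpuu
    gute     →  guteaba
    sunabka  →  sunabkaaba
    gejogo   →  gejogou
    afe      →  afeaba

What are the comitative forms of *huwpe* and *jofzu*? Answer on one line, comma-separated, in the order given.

The pattern is rounding harmony: -u when the last vowel of the stem is a rounded vowel (*posupu*, *upogpu*, *gejogo*); -aba when the last vowel of the stem is an unrounded vowel (*gute*, *sunabka*, *afe*).
*huwpe*: last vowel = /e/, an unrounded vowel → -aba → *huwpeaba*.
*jofzu* — last vowel /u/ (a rounded vowel) → -u → *jofzuu*.

huwpeaba, jofzuu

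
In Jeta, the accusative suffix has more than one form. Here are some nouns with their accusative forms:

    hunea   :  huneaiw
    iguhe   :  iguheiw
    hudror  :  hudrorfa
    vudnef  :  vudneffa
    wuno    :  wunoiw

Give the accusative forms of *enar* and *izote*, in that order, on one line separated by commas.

enarfa, izoteiw

The alternation tracks the final sound of the stem — -fa when the stem ends in a consonant (*hudror*, *vudnef*); -iw when the stem ends in a vowel (*hunea*, *iguhe*, *wuno*).
*enar* — final sound /r/ (a consonant) → -fa → *enarfa*.
*izote*: final sound = /e/, a vowel → -iw → *izoteiw*.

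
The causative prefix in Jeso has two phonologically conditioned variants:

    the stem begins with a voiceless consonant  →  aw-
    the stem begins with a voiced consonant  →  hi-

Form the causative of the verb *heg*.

awheg

Since the first consonant of *heg* is /h/ (voiceless), it takes aw-, giving *awheg*.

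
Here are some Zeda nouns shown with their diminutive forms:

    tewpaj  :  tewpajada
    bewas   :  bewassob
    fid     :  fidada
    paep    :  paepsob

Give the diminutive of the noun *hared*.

The suffix is conditioned by the final consonant: -sob when the stem ends in a voiceless consonant (*bewas*, *paep*); -ada when the stem ends in a voiced consonant (*tewpaj*, *fid*).
*hared* — final consonant /d/ (voiced) → -ada → *haredada*.

haredada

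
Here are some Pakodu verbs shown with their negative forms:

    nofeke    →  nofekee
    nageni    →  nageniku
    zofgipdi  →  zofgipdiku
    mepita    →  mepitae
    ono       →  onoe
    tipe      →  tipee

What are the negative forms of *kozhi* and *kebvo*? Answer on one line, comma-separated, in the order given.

kozhiku, kebvoe

The alternation tracks the last vowel of the stem — -ku when the last vowel of the stem is a high vowel (*nageni*, *zofgipdi*); -e when the last vowel of the stem is a non-high vowel (*nofeke*, *mepita*, *ono*, *tipe*).
The last vowel of *kozhi* is /i/, which is a high vowel, so the suffix is -ku, giving *kozhiku*.
The last vowel of *kebvo* is /o/, which is a non-high vowel, so the suffix is -e, giving *kebvoe*.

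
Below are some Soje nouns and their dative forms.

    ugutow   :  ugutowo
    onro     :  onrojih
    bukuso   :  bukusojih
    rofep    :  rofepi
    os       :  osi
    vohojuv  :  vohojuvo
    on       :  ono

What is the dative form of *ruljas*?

ruljasi

Looking at the final sound of each stem: -i when the stem ends in a voiceless consonant (*rofep*, *os*); -o when the stem ends in a voiced consonant (*ugutow*, *vohojuv*, *on*); -jih when the stem ends in a vowel (*onro*, *bukuso*).
Since the final sound of *ruljas* is /s/ (a voiceless consonant), it takes -i, giving *ruljasi*.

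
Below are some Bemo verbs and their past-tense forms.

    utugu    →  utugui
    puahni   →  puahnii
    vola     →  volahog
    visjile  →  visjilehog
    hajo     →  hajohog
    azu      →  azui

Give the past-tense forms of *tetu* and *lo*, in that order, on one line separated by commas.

tetui, lohog

The alternation tracks the last vowel of the stem — -i when the last vowel of the stem is a high vowel (*utugu*, *puahni*, *azu*); -hog when the last vowel of the stem is a non-high vowel (*vola*, *visjile*, *hajo*).
*tetu* — last vowel /u/ (a high vowel) → -i → *tetui*.
Since the last vowel of *lo* is /o/ (a non-high vowel), it takes -hog, giving *lohog*.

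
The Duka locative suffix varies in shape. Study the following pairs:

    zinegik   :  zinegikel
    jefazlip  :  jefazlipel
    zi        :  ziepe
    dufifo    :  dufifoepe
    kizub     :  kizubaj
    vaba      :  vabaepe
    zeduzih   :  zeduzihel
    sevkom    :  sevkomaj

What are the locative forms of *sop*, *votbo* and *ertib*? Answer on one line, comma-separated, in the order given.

sopel, votboepe, ertibaj

Looking at the final sound of each stem: -el when the stem ends in a voiceless consonant (*zinegik*, *jefazlip*, *zeduzih*); -aj when the stem ends in a voiced consonant (*kizub*, *sevkom*); -epe when the stem ends in a vowel (*zi*, *dufifo*, *vaba*).
The final sound of *sop* is /p/, which is a voiceless consonant, so the suffix is -el, giving *sopel*.
The final sound of *votbo* is /o/, which is a vowel, so the suffix is -epe, giving *votboepe*.
Since the final sound of *ertib* is /b/ (a voiced consonant), it takes -aj, giving *ertibaj*.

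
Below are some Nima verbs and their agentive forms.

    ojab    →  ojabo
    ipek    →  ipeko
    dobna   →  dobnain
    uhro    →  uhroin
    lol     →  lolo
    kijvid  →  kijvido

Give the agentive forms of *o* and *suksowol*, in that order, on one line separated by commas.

Looking at the final sound of each stem: -o when the stem ends in a consonant (*ojab*, *ipek*, *lol*, *kijvid*); -in when the stem ends in a vowel (*dobna*, *uhro*).
*o* — final sound /o/ (a vowel) → -in → *oin*.
Since the final sound of *suksowol* is /l/ (a consonant), it takes -o, giving *suksowolo*.

oin, suksowolo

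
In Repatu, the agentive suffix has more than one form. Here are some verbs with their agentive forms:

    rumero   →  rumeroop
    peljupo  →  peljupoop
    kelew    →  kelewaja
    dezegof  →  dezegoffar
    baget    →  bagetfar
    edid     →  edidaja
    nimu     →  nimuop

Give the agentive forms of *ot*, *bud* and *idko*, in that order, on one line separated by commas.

otfar, budaja, idkoop

Looking at the final sound of each stem: -far when the stem ends in a voiceless consonant (*dezegof*, *baget*); -aja when the stem ends in a voiced consonant (*kelew*, *edid*); -op when the stem ends in a vowel (*rumero*, *peljupo*, *nimu*).
*ot* — final sound /t/ (a voiceless consonant) → -far → *otfar*.
*bud*: final sound = /d/, a voiced consonant → -aja → *budaja*.
*idko* — final sound /o/ (a vowel) → -op → *idkoop*.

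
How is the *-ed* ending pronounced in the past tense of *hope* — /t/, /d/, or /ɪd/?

/t/

The stem *hope* ends in a voiceless consonant other than /t/.
The -ed suffix is realized as /ɪd/ after /t, d/; as /t/ after other voiceless consonants; and as /d/ after other voiced sounds.
So -ed on *hope* is pronounced /t/.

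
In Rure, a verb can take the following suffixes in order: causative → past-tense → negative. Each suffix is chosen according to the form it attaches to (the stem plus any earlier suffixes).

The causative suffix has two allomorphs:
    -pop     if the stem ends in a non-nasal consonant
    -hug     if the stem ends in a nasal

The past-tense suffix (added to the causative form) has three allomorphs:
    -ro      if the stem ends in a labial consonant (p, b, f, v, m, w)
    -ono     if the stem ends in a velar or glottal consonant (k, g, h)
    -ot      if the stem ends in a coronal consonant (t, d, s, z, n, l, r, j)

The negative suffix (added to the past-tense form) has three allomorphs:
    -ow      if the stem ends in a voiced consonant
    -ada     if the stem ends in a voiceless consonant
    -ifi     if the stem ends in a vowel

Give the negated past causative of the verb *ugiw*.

*ugiw* — final consonant /w/ (non-nasal) → -pop → *ugiwpop*.
The causative form *ugiwpop* — final consonant /p/ (labial) → -ro → *ugiwpopro*.
Since the final sound of the past-tense form *ugiwpopro* is /o/ (a vowel), it takes -ifi, giving *ugiwpoproifi*.

ugiwpoproifi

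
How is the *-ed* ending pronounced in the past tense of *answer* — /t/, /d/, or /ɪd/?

/d/

The stem *answer* ends in a voiced sound other than /d/.
The -ed suffix is realized as /ɪd/ after /t, d/; as /t/ after other voiceless consonants; and as /d/ after other voiced sounds.
So -ed on *answer* is pronounced /d/.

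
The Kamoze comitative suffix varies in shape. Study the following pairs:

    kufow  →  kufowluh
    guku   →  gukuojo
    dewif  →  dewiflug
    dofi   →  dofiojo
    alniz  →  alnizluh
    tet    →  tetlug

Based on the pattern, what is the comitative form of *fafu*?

The suffix is conditioned by the final sound: -lug when the stem ends in a voiceless consonant (*dewif*, *tet*); -luh when the stem ends in a voiced consonant (*kufow*, *alniz*); -ojo when the stem ends in a vowel (*guku*, *dofi*).
Since the final sound of *fafu* is /u/ (a vowel), it takes -ojo, giving *fafuojo*.

fafuojo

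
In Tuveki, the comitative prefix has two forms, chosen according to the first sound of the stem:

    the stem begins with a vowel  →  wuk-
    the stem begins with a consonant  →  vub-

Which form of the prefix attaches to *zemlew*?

*zemlew*: first sound = /z/, a consonant → vub-.

vub-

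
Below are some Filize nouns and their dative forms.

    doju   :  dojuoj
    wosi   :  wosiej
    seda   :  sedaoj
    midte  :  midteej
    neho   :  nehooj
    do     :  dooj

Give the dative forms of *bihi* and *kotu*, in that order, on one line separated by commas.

bihiej, kotuoj

The suffix is conditioned by the last vowel: -ej when the last vowel of the stem is a front vowel (*wosi*, *midte*); -oj when the last vowel of the stem is a back vowel (*doju*, *seda*, *neho*, *do*).
*bihi*: last vowel = /i/, a front vowel → -ej → *bihiej*.
*kotu*: last vowel = /u/, a back vowel → -oj → *kotuoj*.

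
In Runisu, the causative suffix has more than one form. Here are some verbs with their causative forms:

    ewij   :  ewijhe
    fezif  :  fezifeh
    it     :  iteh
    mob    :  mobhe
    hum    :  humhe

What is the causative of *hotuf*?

hotufeh

The pattern is voicing of the final consonant: -eh when the stem ends in a voiceless consonant (*fezif*, *it*); -he when the stem ends in a voiced consonant (*ewij*, *mob*, *hum*).
Since the final consonant of *hotuf* is /f/ (voiceless), it takes -eh, giving *hotufeh*.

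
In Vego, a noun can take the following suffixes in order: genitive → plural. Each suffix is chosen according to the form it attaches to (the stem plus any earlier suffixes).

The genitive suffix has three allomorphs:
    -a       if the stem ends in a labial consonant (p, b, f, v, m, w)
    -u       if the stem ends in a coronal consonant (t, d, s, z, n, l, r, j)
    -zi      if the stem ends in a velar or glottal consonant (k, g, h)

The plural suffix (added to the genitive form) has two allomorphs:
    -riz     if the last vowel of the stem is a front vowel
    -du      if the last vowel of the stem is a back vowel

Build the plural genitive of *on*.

onudu

*on* — final consonant /n/ (coronal) → -u → *onu*.
The genitive form *onu*: last vowel = /u/, a back vowel → -du → *onudu*.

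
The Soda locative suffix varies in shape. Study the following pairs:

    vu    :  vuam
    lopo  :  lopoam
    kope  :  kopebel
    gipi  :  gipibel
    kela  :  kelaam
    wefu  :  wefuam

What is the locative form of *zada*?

The alternation tracks the last vowel of the stem — -bel when the last vowel of the stem is a front vowel (*kope*, *gipi*); -am when the last vowel of the stem is a back vowel (*vu*, *lopo*, *kela*, *wefu*).
The last vowel of *zada* is /a/, which is a back vowel, so the suffix is -am, giving *zadaam*.

zadaam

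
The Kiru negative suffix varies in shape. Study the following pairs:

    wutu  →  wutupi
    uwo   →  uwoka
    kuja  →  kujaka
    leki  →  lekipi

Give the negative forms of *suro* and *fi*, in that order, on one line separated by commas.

The alternation tracks the last vowel of the stem — -pi when the last vowel of the stem is a high vowel (*wutu*, *leki*); -ka when the last vowel of the stem is a non-high vowel (*uwo*, *kuja*).
The last vowel of *suro* is /o/, which is a non-high vowel, so the suffix is -ka, giving *suroka*.
*fi*: last vowel = /i/, a high vowel → -pi → *fipi*.

suroka, fipi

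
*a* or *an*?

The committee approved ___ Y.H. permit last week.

a

The indefinite article is chosen by the initial *sound* of the following word, not its spelling.
The initialism *Y.H.* is read letter by letter; the first letter, Y, is pronounced /waɪ/, which begins with a consonant sound.
So the article is *a*: The committee approved a Y.H. permit last week.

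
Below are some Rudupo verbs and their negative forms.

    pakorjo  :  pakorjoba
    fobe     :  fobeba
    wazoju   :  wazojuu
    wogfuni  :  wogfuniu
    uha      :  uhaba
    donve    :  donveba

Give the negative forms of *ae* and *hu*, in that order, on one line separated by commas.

aeba, huu

Looking at the last vowel of each stem: -u when the last vowel of the stem is a high vowel (*wazoju*, *wogfuni*); -ba when the last vowel of the stem is a non-high vowel (*pakorjo*, *fobe*, *uha*, *donve*).
*ae* — last vowel /e/ (a non-high vowel) → -ba → *aeba*.
*hu*: last vowel = /u/, a high vowel → -u → *huu*.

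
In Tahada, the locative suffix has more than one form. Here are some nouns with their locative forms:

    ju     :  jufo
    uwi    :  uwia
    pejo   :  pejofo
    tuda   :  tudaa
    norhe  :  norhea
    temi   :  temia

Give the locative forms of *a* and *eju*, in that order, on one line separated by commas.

aa, ejufo

The suffix is conditioned by the last vowel: -fo when the last vowel of the stem is a rounded vowel (*ju*, *pejo*); -a when the last vowel of the stem is an unrounded vowel (*uwi*, *tuda*, *norhe*, *temi*).
The last vowel of *a* is /a/, which is an unrounded vowel, so the suffix is -a, giving *aa*.
*eju*: last vowel = /u/, a rounded vowel → -fo → *ejufo*.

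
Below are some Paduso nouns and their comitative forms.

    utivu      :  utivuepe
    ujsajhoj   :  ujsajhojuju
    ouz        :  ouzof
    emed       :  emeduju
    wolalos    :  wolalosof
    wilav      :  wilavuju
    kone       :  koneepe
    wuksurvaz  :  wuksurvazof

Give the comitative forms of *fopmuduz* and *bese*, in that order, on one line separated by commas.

The pattern is sibilance of the final sound: -of when the stem ends in a sibilant (*ouz*, *wolalos*, *wuksurvaz*); -uju when the stem ends in a non-sibilant consonant (*ujsajhoj*, *emed*, *wilav*); -epe when the stem ends in a vowel (*utivu*, *kone*).
*fopmuduz*: final sound = /z/, a sibilant → -of → *fopmuduzof*.
*bese* — final sound /e/ (a vowel) → -epe → *beseepe*.

fopmuduzof, beseepe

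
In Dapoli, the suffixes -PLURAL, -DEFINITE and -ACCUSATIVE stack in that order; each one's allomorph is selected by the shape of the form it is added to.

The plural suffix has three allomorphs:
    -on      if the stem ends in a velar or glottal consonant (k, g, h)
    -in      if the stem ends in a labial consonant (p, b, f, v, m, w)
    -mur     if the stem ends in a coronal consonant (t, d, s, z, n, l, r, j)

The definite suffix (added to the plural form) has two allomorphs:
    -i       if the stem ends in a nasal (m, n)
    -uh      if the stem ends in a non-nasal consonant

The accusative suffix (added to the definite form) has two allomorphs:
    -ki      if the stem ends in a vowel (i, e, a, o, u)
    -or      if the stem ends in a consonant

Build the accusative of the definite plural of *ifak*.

*ifak*: final consonant = /k/, velar/glottal → -on → *ifakon*.
The plural form *ifakon* — final consonant /n/ (a nasal) → -i → *ifakoni*.
Since the final sound of the definite form *ifakoni* is /i/ (a vowel), it takes -ki, giving *ifakoniki*.

ifakoniki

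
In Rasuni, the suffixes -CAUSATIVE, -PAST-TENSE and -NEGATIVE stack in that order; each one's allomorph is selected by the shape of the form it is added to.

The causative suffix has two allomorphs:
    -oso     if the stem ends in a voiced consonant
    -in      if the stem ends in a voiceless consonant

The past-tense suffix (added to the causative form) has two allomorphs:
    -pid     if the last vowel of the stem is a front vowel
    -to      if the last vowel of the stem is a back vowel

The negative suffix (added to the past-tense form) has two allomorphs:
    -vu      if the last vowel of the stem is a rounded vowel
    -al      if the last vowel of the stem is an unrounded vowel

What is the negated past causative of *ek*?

*ek* — final consonant /k/ (voiceless) → -in → *ekin*.
The causative form *ekin* — last vowel /i/ (a front vowel) → -pid → *ekinpid*.
The past-tense form *ekinpid*: last vowel = /i/, an unrounded vowel → -al → *ekinpidal*.

ekinpidal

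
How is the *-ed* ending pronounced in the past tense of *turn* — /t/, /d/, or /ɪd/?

The stem *turn* ends in a voiced sound other than /d/.
The -ed suffix is realized as /ɪd/ after /t, d/; as /t/ after other voiceless consonants; and as /d/ after other voiced sounds.
So -ed on *turn* is pronounced /d/.

/d/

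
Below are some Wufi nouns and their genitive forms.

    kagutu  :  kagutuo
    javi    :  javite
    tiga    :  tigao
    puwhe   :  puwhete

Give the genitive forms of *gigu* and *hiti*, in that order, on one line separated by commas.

Looking at the last vowel of each stem: -te when the last vowel of the stem is a front vowel (*javi*, *puwhe*); -o when the last vowel of the stem is a back vowel (*kagutu*, *tiga*).
Since the last vowel of *gigu* is /u/ (a back vowel), it takes -o, giving *giguo*.
The last vowel of *hiti* is /i/, which is a front vowel, so the suffix is -te, giving *hitite*.

giguo, hitite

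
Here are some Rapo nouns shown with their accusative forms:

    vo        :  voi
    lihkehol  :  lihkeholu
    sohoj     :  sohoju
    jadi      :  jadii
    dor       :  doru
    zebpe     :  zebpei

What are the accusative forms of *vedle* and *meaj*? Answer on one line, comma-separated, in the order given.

The suffix is conditioned by the final sound: -u when the stem ends in a consonant (*lihkehol*, *sohoj*, *dor*); -i when the stem ends in a vowel (*vo*, *jadi*, *zebpe*).
Since the final sound of *vedle* is /e/ (a vowel), it takes -i, giving *vedlei*.
The final sound of *meaj* is /j/, which is a consonant, so the suffix is -u, giving *meaju*.

vedlei, meaju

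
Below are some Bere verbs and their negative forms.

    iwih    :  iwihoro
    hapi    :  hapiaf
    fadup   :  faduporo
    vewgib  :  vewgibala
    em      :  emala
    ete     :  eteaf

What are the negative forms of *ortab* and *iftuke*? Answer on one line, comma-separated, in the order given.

ortabala, iftukeaf

Looking at the final sound of each stem: -oro when the stem ends in a voiceless consonant (*iwih*, *fadup*); -ala when the stem ends in a voiced consonant (*vewgib*, *em*); -af when the stem ends in a vowel (*hapi*, *ete*).
*ortab* — final sound /b/ (a voiced consonant) → -ala → *ortabala*.
*iftuke* — final sound /e/ (a vowel) → -af → *iftukeaf*.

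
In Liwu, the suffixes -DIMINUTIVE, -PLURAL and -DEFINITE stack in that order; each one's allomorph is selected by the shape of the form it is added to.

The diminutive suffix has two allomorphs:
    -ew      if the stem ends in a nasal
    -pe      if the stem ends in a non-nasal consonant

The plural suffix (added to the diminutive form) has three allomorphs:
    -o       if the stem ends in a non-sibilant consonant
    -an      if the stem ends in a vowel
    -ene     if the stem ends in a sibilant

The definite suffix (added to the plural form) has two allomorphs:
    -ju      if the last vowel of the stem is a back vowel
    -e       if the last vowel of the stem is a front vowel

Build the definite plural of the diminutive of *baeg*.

*baeg* — final consonant /g/ (non-nasal) → -pe → *baegpe*.
The diminutive form *baegpe*: final sound = /e/, a vowel → -an → *baegpean*.
The last vowel of the plural form *baegpean* is /a/, which is a back vowel, so the definite suffix is -ju, giving *baegpeanju*.

baegpeanju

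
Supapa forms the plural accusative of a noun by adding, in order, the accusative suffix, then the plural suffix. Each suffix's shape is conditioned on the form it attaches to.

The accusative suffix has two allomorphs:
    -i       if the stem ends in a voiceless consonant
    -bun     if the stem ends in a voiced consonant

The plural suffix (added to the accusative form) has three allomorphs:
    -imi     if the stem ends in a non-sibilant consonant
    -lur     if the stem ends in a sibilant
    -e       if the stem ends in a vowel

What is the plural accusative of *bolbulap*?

bolbulapie

The final consonant of *bolbulap* is /p/, which is voiceless, so the accusative suffix is -i, giving *bolbulapi*.
The accusative form *bolbulapi*: final sound = /i/, a vowel → -e → *bolbulapie*.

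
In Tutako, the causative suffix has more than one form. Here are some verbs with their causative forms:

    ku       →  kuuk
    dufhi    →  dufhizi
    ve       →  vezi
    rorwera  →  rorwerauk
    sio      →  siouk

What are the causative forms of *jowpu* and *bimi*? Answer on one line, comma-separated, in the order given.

The alternation tracks the last vowel of the stem — -zi when the last vowel of the stem is a front vowel (*dufhi*, *ve*); -uk when the last vowel of the stem is a back vowel (*ku*, *rorwera*, *sio*).
*jowpu* — last vowel /u/ (a back vowel) → -uk → *jowpuuk*.
*bimi* — last vowel /i/ (a front vowel) → -zi → *bimizi*.

jowpuuk, bimizi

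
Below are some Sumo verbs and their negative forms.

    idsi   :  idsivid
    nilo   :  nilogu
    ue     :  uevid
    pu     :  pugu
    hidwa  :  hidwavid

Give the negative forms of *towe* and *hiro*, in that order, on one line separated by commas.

The alternation tracks the last vowel of the stem — -gu when the last vowel of the stem is a rounded vowel (*nilo*, *pu*); -vid when the last vowel of the stem is an unrounded vowel (*idsi*, *ue*, *hidwa*).
The last vowel of *towe* is /e/, which is an unrounded vowel, so the suffix is -vid, giving *towevid*.
*hiro*: last vowel = /o/, a rounded vowel → -gu → *hirogu*.

towevid, hirogu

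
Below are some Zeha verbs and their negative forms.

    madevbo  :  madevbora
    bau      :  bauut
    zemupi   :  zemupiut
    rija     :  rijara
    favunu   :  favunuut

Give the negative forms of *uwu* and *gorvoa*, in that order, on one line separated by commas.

The alternation tracks the last vowel of the stem — -ut when the last vowel of the stem is a high vowel (*bau*, *zemupi*, *favunu*); -ra when the last vowel of the stem is a non-high vowel (*madevbo*, *rija*).
*uwu*: last vowel = /u/, a high vowel → -ut → *uwuut*.
Since the last vowel of *gorvoa* is /a/ (a non-high vowel), it takes -ra, giving *gorvoara*.

uwuut, gorvoara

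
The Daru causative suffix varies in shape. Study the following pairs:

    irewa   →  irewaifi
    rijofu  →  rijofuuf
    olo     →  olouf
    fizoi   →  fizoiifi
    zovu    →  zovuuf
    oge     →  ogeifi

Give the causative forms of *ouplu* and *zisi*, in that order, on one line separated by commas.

The alternation tracks the last vowel of the stem — -uf when the last vowel of the stem is a rounded vowel (*rijofu*, *olo*, *zovu*); -ifi when the last vowel of the stem is an unrounded vowel (*irewa*, *fizoi*, *oge*).
The last vowel of *ouplu* is /u/, which is a rounded vowel, so the suffix is -uf, giving *oupluuf*.
The last vowel of *zisi* is /i/, which is an unrounded vowel, so the suffix is -ifi, giving *zisiifi*.

oupluuf, zisiifi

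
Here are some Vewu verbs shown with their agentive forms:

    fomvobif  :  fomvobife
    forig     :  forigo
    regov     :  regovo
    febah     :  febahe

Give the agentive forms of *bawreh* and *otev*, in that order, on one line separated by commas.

bawrehe, otevo

The alternation tracks the final consonant of the stem — -e when the stem ends in a voiceless consonant (*fomvobif*, *febah*); -o when the stem ends in a voiced consonant (*forig*, *regov*).
Since the final consonant of *bawreh* is /h/ (voiceless), it takes -e, giving *bawrehe*.
*otev* — final consonant /v/ (voiced) → -o → *otevo*.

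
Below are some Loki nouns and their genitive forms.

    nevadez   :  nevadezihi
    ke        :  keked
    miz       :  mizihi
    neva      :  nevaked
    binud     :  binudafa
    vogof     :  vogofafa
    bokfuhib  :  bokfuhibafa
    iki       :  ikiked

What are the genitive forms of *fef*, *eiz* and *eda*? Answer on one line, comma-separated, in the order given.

The alternation tracks the final sound of the stem — -ihi when the stem ends in a sibilant (*nevadez*, *miz*); -afa when the stem ends in a non-sibilant consonant (*binud*, *vogof*, *bokfuhib*); -ked when the stem ends in a vowel (*ke*, *neva*, *iki*).
*fef*: final sound = /f/, a non-sibilant consonant → -afa → *fefafa*.
*eiz* — final sound /z/ (a sibilant) → -ihi → *eizihi*.
The final sound of *eda* is /a/, which is a vowel, so the suffix is -ked, giving *edaked*.

fefafa, eizihi, edaked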